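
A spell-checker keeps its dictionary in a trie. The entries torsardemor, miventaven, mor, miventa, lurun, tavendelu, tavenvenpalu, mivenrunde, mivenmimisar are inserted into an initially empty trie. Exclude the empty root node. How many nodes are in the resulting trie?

55

For each word, the new-node count is its length minus the longest prefix already in the trie:
  "torsardemor" → 11 new (t, o, r, s, a, r, d, e, m, o, r)
  "miventaven" → 10 new (m, i, v, e, n, t, a, v, e, n)
  "mor" → prefix "m" already present; 2 new (o, r)
  "miventa" → prefix "miventa" already present; 0 new (none)
  "lurun" → 5 new (l, u, r, u, n)
  "tavendelu" → prefix "t" already present; 8 new (a, v, e, n, d, e, l, u)
  "tavenvenpalu" → prefix "taven" already present; 7 new (v, e, n, p, a, l, u)
  "mivenrunde" → prefix "miven" already present; 5 new (r, u, n, d, e)
  "mivenmimisar" → prefix "miven" already present; 7 new (m, i, m, i, s, a, r)
Total nodes = 11 + 10 + 2 + 0 + 5 + 8 + 7 + 5 + 7 = 55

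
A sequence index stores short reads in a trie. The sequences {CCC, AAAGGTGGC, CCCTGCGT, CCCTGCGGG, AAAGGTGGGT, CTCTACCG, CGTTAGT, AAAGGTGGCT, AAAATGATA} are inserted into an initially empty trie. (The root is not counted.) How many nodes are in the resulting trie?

For each word, the new-node count is its length minus the longest prefix already in the trie:
  "CCC" → 3 new (C, C, C)
  "AAAGGTGGC" → 9 new (A, A, A, G, G, T, G, G, C)
  "CCCTGCGT" → prefix "CCC" already present; 5 new (T, G, C, G, T)
  "CCCTGCGGG" → prefix "CCCTGCG" already present; 2 new (G, G)
  "AAAGGTGGGT" → prefix "AAAGGTGG" already present; 2 new (G, T)
  "CTCTACCG" → prefix "C" already present; 7 new (T, C, T, A, C, C, G)
  "CGTTAGT" → prefix "C" already present; 6 new (G, T, T, A, G, T)
  "AAAGGTGGCT" → prefix "AAAGGTGGC" already present; 1 new (T)
  "AAAATGATA" → prefix "AAA" already present; 6 new (A, T, G, A, T, A)
Total nodes = 3 + 9 + 5 + 2 + 2 + 7 + 6 + 1 + 6 = 41

41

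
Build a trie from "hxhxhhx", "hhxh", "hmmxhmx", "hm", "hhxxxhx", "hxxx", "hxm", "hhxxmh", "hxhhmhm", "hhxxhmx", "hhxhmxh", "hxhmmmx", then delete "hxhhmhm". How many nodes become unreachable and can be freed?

4

Walk "hxhhmhm" from the leaf back toward the root, removing each node that no remaining word uses.
The suffix "hmhm" (4 nodes) is used only by "hxhhmhm"; the node for "hxh" still has the child "x", so pruning stops there.
Nodes removed: 4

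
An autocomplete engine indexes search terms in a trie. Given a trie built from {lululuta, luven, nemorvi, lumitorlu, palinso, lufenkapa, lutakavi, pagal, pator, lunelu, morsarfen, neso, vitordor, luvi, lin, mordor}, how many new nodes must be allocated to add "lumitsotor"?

5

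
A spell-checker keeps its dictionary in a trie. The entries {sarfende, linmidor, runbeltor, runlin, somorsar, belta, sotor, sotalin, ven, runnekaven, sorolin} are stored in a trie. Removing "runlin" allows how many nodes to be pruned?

After clearing the end-marker at "runlin", prune upward until reaching a node still needed by another word.
The suffix "lin" (3 nodes) is used only by "runlin"; the node for "run" still has the child "b", so pruning stops there.
Nodes removed: 3

3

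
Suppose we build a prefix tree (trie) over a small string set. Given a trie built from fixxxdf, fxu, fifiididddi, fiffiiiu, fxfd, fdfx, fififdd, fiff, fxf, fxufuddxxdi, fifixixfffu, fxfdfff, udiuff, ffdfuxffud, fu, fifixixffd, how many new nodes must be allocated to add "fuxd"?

The longest prefix of "fuxd" already in the trie is "fu" (length 2).
So 4 − 2 = 2 new nodes.

2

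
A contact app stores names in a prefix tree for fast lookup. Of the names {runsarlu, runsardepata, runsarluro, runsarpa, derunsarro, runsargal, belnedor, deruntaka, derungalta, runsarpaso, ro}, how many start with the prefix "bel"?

1

Walk to "bel"; the words in its subtree are exactly those with that prefix.
Matches: "belnedor"
Count: 1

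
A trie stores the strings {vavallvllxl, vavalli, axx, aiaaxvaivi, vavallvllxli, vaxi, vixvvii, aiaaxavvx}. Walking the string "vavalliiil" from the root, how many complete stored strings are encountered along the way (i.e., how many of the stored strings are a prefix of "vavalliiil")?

Traverse "vavalliiil" character by character; count nodes along the way that are marked as word ends.
Prefixes of the query that are stored words: "vavalli"
Count: 1

1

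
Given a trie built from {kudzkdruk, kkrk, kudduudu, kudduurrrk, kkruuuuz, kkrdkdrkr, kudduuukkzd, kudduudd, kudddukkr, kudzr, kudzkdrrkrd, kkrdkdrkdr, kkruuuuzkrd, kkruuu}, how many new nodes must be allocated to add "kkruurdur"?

4

The longest prefix of "kkruurdur" already in the trie is "kkruu" (length 5).
So 9 − 5 = 4 new nodes.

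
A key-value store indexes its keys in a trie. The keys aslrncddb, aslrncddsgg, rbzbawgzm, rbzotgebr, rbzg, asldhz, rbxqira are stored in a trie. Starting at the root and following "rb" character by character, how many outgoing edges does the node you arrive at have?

The children of the "rb" node are the distinct next characters among strings starting with "rb".
Distinct next characters after "rb": x, z.
That node has 2 child edges.

2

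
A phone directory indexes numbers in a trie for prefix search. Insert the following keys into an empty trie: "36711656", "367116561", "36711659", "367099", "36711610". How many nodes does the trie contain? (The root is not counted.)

Trie structure (* marks end of a word):
(root)
└─ 3
   └─ 6
      └─ 7
         ├─ 0
         │  └─ 9
         │     └─ 9 *
         └─ 1
            └─ 1
               └─ 6
                  ├─ 1
                  │  └─ 0 *
                  └─ 5
                     ├─ 6 *
                     │  └─ 1 *
                     └─ 9 *
Counting every labelled node above: 15.

15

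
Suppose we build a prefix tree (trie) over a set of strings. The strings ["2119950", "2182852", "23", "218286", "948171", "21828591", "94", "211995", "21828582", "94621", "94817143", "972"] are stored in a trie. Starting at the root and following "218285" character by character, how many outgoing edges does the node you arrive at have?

Follow the path "218285" to its node, then look at its outgoing edges.
Distinct next characters after "218285": 2, 8, 9.
That node has 3 child edges.

3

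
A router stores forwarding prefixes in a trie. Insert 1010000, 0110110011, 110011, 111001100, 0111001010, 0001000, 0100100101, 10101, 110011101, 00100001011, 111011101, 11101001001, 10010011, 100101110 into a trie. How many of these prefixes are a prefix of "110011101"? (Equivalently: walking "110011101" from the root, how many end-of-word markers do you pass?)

Walk "110011101" from the root; an end-of-word marker is hit whenever a stored word is a prefix of "110011101".
Prefixes of the query that are stored words: "110011", "110011101"
Count: 2

2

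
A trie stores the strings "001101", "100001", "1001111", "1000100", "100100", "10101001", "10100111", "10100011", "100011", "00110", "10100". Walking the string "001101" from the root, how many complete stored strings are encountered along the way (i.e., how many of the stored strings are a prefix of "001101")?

Check each prefix of "001101" against the stored set — each match is an end-marker on the path.
Prefixes of the query that are stored words: "00110", "001101"
Count: 2

2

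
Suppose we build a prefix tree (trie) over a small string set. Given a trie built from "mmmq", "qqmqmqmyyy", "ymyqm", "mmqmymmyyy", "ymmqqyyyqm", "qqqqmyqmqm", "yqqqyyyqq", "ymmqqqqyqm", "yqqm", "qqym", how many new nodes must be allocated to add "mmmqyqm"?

3

"mmmq" is already a path in the trie; the remaining "yqm" must be added.
Each of the 3 remaining characters creates one node.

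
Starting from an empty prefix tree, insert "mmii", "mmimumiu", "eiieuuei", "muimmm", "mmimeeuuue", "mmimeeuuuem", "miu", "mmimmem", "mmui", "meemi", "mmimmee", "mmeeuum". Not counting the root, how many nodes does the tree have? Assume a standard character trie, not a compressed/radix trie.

46

Insert word by word; a character creates a node only if that edge doesn't already exist:
  "mmii" → 4 new (m, m, i, i)
  "mmimumiu" → prefix "mmi" already present; 5 new (m, u, m, i, u)
  "eiieuuei" → 8 new (e, i, i, e, u, u, e, i)
  "muimmm" → prefix "m" already present; 5 new (u, i, m, m, m)
  "mmimeeuuue" → prefix "mmim" already present; 6 new (e, e, u, u, u, e)
  "mmimeeuuuem" → prefix "mmimeeuuue" already present; 1 new (m)
  "miu" → prefix "m" already present; 2 new (i, u)
  "mmimmem" → prefix "mmim" already present; 3 new (m, e, m)
  "mmui" → prefix "mm" already present; 2 new (u, i)
  "meemi" → prefix "m" already present; 4 new (e, e, m, i)
  "mmimmee" → prefix "mmimme" already present; 1 new (e)
  "mmeeuum" → prefix "mm" already present; 5 new (e, e, u, u, m)
Total nodes = 4 + 5 + 8 + 5 + 6 + 1 + 2 + 3 + 2 + 4 + 1 + 5 = 46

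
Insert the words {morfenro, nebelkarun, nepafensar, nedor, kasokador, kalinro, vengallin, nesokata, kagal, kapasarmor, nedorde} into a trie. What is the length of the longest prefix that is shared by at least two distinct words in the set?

Equivalently: take the maximum, over all pairs, of their longest common prefix length.
e.g. "nedor" and "nedorde" share the prefix "nedor" of length 5; no pair shares a longer one.
Longest shared-prefix length: 5

5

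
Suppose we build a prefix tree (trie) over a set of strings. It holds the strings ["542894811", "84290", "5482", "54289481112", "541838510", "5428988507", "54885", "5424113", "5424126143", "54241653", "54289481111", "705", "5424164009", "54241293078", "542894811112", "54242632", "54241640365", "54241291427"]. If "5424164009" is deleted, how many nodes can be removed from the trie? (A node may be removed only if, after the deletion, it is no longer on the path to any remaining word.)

2

A node on "5424164009"'s path can go only if nothing else ends at it or branches off below it.
The suffix "09" (2 nodes) is used only by "5424164009"; the node for "54241640" still has the child "3", so pruning stops there.
Nodes removed: 2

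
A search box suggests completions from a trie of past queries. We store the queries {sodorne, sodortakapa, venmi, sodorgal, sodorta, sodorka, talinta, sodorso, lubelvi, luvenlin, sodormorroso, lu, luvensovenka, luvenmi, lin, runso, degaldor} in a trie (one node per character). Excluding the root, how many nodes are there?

76

Count nodes per top-level branch (shared prefixes stored once):
  'd'-branch (degaldor): 8 nodes
  'l'-branch (lin, lu, lubelvi, luvenlin, luvenmi, luvensovenka): 24 nodes
  'r'-branch (runso): 5 nodes
  's'-branch (sodorgal, sodorka, sodormorroso, sodorne, sodorso, sodorta, sodortakapa): 27 nodes
  't'-branch (talinta): 7 nodes
  'v'-branch (venmi): 5 nodes
Sum: 76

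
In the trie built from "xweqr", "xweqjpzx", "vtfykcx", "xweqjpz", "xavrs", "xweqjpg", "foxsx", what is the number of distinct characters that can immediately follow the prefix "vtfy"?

1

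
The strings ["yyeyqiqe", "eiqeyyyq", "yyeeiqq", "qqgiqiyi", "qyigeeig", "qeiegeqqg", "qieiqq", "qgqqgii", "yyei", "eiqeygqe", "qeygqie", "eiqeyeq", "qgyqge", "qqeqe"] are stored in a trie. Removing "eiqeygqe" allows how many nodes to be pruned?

A node on "eiqeygqe"'s path can go only if nothing else ends at it or branches off below it.
The suffix "gqe" (3 nodes) is used only by "eiqeygqe"; the node for "eiqey" still has the child "y", so pruning stops there.
Nodes removed: 3

3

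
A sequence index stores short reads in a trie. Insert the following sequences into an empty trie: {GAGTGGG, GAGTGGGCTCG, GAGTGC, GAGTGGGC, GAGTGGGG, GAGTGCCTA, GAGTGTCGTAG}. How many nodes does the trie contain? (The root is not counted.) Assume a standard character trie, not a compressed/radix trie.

Count nodes per top-level branch (shared prefixes stored once):
  'G'-branch (GAGTGC, GAGTGCCTA, GAGTGGG, GAGTGGGC, GAGTGGGCTCG, GAGTGGGG, GAGTGTCGTAG): 22 nodes
Sum: 22

22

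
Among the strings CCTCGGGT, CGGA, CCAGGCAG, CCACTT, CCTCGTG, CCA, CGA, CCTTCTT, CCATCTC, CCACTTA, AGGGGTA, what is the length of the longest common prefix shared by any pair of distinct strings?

Look for the deepest trie node that still has at least two words in its subtree.
"CCACTT" and "CCACTTA" agree on "CCACTT" (6 characters) before diverging; nothing deeper is shared.
Longest shared-prefix length: 6

6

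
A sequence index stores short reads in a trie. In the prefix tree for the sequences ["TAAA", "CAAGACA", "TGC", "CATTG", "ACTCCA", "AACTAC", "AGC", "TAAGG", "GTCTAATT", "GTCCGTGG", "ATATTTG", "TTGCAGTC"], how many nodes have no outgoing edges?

12

A leaf is a node with no children — equivalently, the end of a word that is not a proper prefix of any other stored word.
Those words: "AACTAC", "ACTCCA", "AGC", "ATATTTG", "CAAGACA", "CATTG", "GTCCGTGG", "GTCTAATT", "TAAA", "TAAGG", "TGC", "TTGCAGTC"
Leaf count: 12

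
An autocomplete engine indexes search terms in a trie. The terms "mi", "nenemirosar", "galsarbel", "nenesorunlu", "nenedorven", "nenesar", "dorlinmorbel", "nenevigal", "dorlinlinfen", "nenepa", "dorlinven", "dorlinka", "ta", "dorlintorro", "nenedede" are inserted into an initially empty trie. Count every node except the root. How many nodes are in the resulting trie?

77

Count nodes per top-level branch (shared prefixes stored once):
  'd'-branch (dorlinka, dorlinlinfen, dorlinmorbel, dorlintorro, dorlinven): 28 nodes
  'g'-branch (galsarbel): 9 nodes
  'm'-branch (mi): 2 nodes
  'n'-branch (nenedede, nenedorven, nenemirosar, nenepa, nenesar, nenesorunlu, nenevigal): 36 nodes
  't'-branch (ta): 2 nodes
Sum: 77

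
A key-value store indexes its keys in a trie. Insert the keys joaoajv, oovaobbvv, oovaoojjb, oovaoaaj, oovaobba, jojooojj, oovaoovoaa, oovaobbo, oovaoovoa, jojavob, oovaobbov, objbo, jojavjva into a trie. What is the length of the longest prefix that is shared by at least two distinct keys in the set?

Look for the deepest trie node that still has at least two words in its subtree.
e.g. "oovaoovoa" and "oovaoovoaa" share the prefix "oovaoovoa" of length 9; no pair shares a longer one.
Longest shared-prefix length: 9

9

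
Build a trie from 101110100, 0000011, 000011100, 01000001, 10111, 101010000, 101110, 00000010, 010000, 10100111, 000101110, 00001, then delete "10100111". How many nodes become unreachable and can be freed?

4

A node on "10100111"'s path can go only if nothing else ends at it or branches off below it.
The suffix "0111" (4 nodes) is used only by "10100111"; the node for "1010" still has the child "1", so pruning stops there.
Nodes removed: 4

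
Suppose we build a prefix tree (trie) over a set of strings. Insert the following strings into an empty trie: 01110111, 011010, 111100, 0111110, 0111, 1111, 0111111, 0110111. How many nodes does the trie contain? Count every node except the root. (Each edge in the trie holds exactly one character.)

For each word, the new-node count is its length minus the longest prefix already in the trie:
  "01110111" → 8 new (0, 1, 1, 1, 0, 1, 1, 1)
  "011010" → prefix "011" already present; 3 new (0, 1, 0)
  "111100" → 6 new (1, 1, 1, 1, 0, 0)
  "0111110" → prefix "0111" already present; 3 new (1, 1, 0)
  "0111" → prefix "0111" already present; 0 new (none)
  "1111" → prefix "1111" already present; 0 new (none)
  "0111111" → prefix "011111" already present; 1 new (1)
  "0110111" → prefix "01101" already present; 2 new (1, 1)
Total nodes = 8 + 3 + 6 + 3 + 0 + 0 + 1 + 2 = 23

23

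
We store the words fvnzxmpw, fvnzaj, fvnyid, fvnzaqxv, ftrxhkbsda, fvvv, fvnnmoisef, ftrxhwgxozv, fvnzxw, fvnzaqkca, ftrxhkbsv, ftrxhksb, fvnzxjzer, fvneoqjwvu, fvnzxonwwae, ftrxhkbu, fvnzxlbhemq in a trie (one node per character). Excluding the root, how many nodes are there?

Insert word by word; a character creates a node only if that edge doesn't already exist:
  "fvnzxmpw" → 8 new (f, v, n, z, x, m, p, w)
  "fvnzaj" → prefix "fvnz" already present; 2 new (a, j)
  "fvnyid" → prefix "fvn" already present; 3 new (y, i, d)
  "fvnzaqxv" → prefix "fvnza" already present; 3 new (q, x, v)
  "ftrxhkbsda" → prefix "f" already present; 9 new (t, r, x, h, k, b, s, d, a)
  "fvvv" → prefix "fv" already present; 2 new (v, v)
  "fvnnmoisef" → prefix "fvn" already present; 7 new (n, m, o, i, s, e, f)
  "ftrxhwgxozv" → prefix "ftrxh" already present; 6 new (w, g, x, o, z, v)
  "fvnzxw" → prefix "fvnzx" already present; 1 new (w)
  "fvnzaqkca" → prefix "fvnzaq" already present; 3 new (k, c, a)
  "ftrxhkbsv" → prefix "ftrxhkbs" already present; 1 new (v)
  "ftrxhksb" → prefix "ftrxhk" already present; 2 new (s, b)
  "fvnzxjzer" → prefix "fvnzx" already present; 4 new (j, z, e, r)
  "fvneoqjwvu" → prefix "fvn" already present; 7 new (e, o, q, j, w, v, u)
  "fvnzxonwwae" → prefix "fvnzx" already present; 6 new (o, n, w, w, a, e)
  "ftrxhkbu" → prefix "ftrxhkb" already present; 1 new (u)
  "fvnzxlbhemq" → prefix "fvnzx" already present; 6 new (l, b, h, e, m, q)
Total nodes = 8 + 2 + 3 + 3 + 9 + 2 + 7 + 6 + 1 + 3 + 1 + 2 + 4 + 7 + 6 + 1 + 6 = 71

71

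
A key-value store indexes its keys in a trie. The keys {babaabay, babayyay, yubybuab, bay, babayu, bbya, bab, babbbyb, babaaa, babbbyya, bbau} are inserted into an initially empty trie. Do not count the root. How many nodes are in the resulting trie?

34

Trie structure (* marks end of a word):
(root)
├─ b
│  ├─ a
│  │  ├─ b *
│  │  │  ├─ a
│  │  │  │  ├─ a
│  │  │  │  │  ├─ a *
│  │  │  │  │  └─ b
│  │  │  │  │     └─ a
│  │  │  │  │        └─ y *
│  │  │  │  └─ y
│  │  │  │     ├─ u *
│  │  │  │     └─ y
│  │  │  │        └─ a
│  │  │  │           └─ y *
│  │  │  └─ b
│  │  │     └─ b
│  │  │        └─ y
│  │  │           ├─ b *
│  │  │           └─ y
│  │  │              └─ a *
│  │  └─ y *
│  └─ b
│     ├─ a
│     │  └─ u *
│     └─ y
│        └─ a *
└─ y
   └─ u
      └─ b
         └─ y
            └─ b
               └─ u
                  └─ a
                     └─ b *
Counting every labelled node above: 34.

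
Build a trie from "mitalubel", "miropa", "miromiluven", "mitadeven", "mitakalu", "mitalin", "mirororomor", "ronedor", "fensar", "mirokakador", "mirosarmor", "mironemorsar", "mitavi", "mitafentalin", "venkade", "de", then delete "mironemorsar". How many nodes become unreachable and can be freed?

8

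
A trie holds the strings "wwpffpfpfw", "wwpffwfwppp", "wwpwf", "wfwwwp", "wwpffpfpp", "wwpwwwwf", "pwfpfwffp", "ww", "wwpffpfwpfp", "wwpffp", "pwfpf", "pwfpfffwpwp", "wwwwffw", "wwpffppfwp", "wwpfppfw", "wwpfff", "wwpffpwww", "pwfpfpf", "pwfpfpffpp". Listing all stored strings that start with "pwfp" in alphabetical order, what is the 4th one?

Filter for "pwfp…" and sort: "pwfpf", "pwfpfffwpwp", "pwfpfpf", "pwfpfpffpp", "pwfpfwffp"
The 4th is pwfpfpffpp.

pwfpfpffpp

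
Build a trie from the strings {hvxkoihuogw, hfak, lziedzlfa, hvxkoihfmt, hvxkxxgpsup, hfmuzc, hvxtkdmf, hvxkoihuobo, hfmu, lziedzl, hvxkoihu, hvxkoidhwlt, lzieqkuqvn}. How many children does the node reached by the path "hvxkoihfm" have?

Follow the path "hvxkoihfm" to its node, then look at its outgoing edges.
Distinct next characters after "hvxkoihfm": t.
That node has 1 child edge.

1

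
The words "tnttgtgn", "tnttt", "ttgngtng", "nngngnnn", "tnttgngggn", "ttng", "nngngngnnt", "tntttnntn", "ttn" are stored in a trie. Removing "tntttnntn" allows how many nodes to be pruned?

Walk "tntttnntn" from the leaf back toward the root, removing each node that no remaining word uses.
The suffix "nntn" (4 nodes) is used only by "tntttnntn"; "tnttt" is itself a stored word, so pruning stops there.
Nodes removed: 4

4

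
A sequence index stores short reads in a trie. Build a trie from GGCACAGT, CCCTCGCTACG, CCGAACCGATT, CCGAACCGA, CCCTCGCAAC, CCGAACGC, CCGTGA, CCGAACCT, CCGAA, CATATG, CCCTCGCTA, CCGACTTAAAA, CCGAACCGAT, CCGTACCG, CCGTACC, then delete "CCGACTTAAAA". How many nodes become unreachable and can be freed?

7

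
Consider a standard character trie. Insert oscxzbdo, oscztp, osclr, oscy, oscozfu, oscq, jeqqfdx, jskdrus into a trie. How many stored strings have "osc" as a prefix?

6

Traverse to the node for "osc", then collect every word in that subtree.
Words under "osc": osclr, oscozfu, oscq, oscxzbdo, oscy, oscztp
Count: 6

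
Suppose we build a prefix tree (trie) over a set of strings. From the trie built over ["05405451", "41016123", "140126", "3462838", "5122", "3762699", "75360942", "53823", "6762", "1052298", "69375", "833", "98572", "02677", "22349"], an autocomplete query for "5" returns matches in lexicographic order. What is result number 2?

Words with prefix "5", in lexicographic order: "5122", "53823"
Position 2: 53823

53823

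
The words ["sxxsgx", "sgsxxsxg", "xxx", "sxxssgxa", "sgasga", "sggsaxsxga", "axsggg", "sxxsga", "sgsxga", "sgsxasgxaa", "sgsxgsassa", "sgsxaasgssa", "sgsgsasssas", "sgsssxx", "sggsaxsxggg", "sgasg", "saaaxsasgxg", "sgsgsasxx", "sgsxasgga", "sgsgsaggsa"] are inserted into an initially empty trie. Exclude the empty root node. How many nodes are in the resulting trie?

90

Insert word by word; a character creates a node only if that edge doesn't already exist:
  "sxxsgx" → 6 new (s, x, x, s, g, x)
  "sgsxxsxg" → prefix "s" already present; 7 new (g, s, x, x, s, x, g)
  "xxx" → 3 new (x, x, x)
  "sxxssgxa" → prefix "sxxs" already present; 4 new (s, g, x, a)
  "sgasga" → prefix "sg" already present; 4 new (a, s, g, a)
  "sggsaxsxga" → prefix "sg" already present; 8 new (g, s, a, x, s, x, g, a)
  "axsggg" → 6 new (a, x, s, g, g, g)
  "sxxsga" → prefix "sxxsg" already present; 1 new (a)
  "sgsxga" → prefix "sgsx" already present; 2 new (g, a)
  "sgsxasgxaa" → prefix "sgsx" already present; 6 new (a, s, g, x, a, a)
  "sgsxgsassa" → prefix "sgsxg" already present; 5 new (s, a, s, s, a)
  "sgsxaasgssa" → prefix "sgsxa" already present; 6 new (a, s, g, s, s, a)
  "sgsgsasssas" → prefix "sgs" already present; 8 new (g, s, a, s, s, s, a, s)
  "sgsssxx" → prefix "sgs" already present; 4 new (s, s, x, x)
  "sggsaxsxggg" → prefix "sggsaxsxg" already present; 2 new (g, g)
  "sgasg" → prefix "sgasg" already present; 0 new (none)
  "saaaxsasgxg" → prefix "s" already present; 10 new (a, a, a, x, s, a, s, g, x, g)
  "sgsgsasxx" → prefix "sgsgsas" already present; 2 new (x, x)
  "sgsxasgga" → prefix "sgsxasg" already present; 2 new (g, a)
  "sgsgsaggsa" → prefix "sgsgsa" already present; 4 new (g, g, s, a)
Total nodes = 6 + 7 + 3 + 4 + 4 + 8 + 6 + 1 + 2 + 6 + 5 + 6 + 8 + 4 + 2 + 0 + 10 + 2 + 2 + 4 = 90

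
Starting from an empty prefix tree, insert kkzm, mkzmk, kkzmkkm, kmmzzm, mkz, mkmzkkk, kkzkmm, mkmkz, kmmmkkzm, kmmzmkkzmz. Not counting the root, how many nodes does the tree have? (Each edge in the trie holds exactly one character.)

38

Count nodes per top-level branch (shared prefixes stored once):
  'k'-branch (kkzkmm, kkzm, kkzmkkm, kmmmkkzm, kmmzmkkzmz, kmmzzm): 26 nodes
  'm'-branch (mkmkz, mkmzkkk, mkz, mkzmk): 12 nodes
Sum: 38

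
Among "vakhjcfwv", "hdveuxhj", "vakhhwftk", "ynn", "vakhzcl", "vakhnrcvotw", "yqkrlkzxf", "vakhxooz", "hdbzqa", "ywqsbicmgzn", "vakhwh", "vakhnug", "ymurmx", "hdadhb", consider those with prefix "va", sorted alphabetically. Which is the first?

vakhhwftk

DFS of the "va" subtree visits, in order: "vakhhwftk", "vakhjcfwv", "vakhnrcvotw", "vakhnug", "vakhwh", "vakhxooz", "vakhzcl"
Position 1: vakhhwftk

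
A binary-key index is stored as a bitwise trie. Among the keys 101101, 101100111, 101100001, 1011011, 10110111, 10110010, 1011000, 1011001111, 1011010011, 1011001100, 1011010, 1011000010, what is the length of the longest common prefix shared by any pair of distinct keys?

9

Look for the deepest trie node that still has at least two words in its subtree.
"101100001" and "1011000010" agree on "101100001" (9 characters) before diverging; nothing deeper is shared.
Longest shared-prefix length: 9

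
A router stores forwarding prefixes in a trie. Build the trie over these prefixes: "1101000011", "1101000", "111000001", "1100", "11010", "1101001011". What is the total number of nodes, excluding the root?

22

Insert word by word; a character creates a node only if that edge doesn't already exist:
  "1101000011" → 10 new (1, 1, 0, 1, 0, 0, 0, 0, 1, 1)
  "1101000" → prefix "1101000" already present; 0 new (none)
  "111000001" → prefix "11" already present; 7 new (1, 0, 0, 0, 0, 0, 1)
  "1100" → prefix "110" already present; 1 new (0)
  "11010" → prefix "11010" already present; 0 new (none)
  "1101001011" → prefix "110100" already present; 4 new (1, 0, 1, 1)
Total nodes = 10 + 0 + 7 + 1 + 0 + 4 = 22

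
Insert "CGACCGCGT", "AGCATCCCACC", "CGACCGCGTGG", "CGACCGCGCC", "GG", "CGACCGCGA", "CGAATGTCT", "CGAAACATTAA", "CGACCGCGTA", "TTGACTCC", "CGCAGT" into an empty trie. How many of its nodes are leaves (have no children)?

10

Leaves are exactly the stored words that no other stored word extends.
Those words: "AGCATCCCACC", "CGAAACATTAA", "CGAATGTCT", "CGACCGCGA", "CGACCGCGCC", "CGACCGCGTA", "CGACCGCGTGG", "CGCAGT", "GG", "TTGACTCC"
Leaf count: 10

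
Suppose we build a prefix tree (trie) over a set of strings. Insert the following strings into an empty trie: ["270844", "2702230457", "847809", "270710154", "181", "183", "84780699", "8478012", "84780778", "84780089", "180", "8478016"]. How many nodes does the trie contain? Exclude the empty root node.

42

For each word, the new-node count is its length minus the longest prefix already in the trie:
  "270844" → 6 new (2, 7, 0, 8, 4, 4)
  "2702230457" → prefix "270" already present; 7 new (2, 2, 3, 0, 4, 5, 7)
  "847809" → 6 new (8, 4, 7, 8, 0, 9)
  "270710154" → prefix "270" already present; 6 new (7, 1, 0, 1, 5, 4)
  "181" → 3 new (1, 8, 1)
  "183" → prefix "18" already present; 1 new (3)
  "84780699" → prefix "84780" already present; 3 new (6, 9, 9)
  "8478012" → prefix "84780" already present; 2 new (1, 2)
  "84780778" → prefix "84780" already present; 3 new (7, 7, 8)
  "84780089" → prefix "84780" already present; 3 new (0, 8, 9)
  "180" → prefix "18" already present; 1 new (0)
  "8478016" → prefix "847801" already present; 1 new (6)
Total nodes = 6 + 7 + 6 + 6 + 3 + 1 + 3 + 2 + 3 + 3 + 1 + 1 = 42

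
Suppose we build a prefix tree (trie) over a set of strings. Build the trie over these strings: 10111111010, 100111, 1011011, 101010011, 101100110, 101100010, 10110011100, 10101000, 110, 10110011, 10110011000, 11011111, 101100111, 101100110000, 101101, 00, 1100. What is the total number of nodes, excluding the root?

48

For each word, the new-node count is its length minus the longest prefix already in the trie:
  "10111111010" → 11 new (1, 0, 1, 1, 1, 1, 1, 1, 0, 1, 0)
  "100111" → prefix "10" already present; 4 new (0, 1, 1, 1)
  "1011011" → prefix "1011" already present; 3 new (0, 1, 1)
  "101010011" → prefix "101" already present; 6 new (0, 1, 0, 0, 1, 1)
  "101100110" → prefix "10110" already present; 4 new (0, 1, 1, 0)
  "101100010" → prefix "101100" already present; 3 new (0, 1, 0)
  "10110011100" → prefix "10110011" already present; 3 new (1, 0, 0)
  "10101000" → prefix "1010100" already present; 1 new (0)
  "110" → prefix "1" already present; 2 new (1, 0)
  "10110011" → prefix "10110011" already present; 0 new (none)
  "10110011000" → prefix "101100110" already present; 2 new (0, 0)
  "11011111" → prefix "110" already present; 5 new (1, 1, 1, 1, 1)
  "101100111" → prefix "101100111" already present; 0 new (none)
  "101100110000" → prefix "10110011000" already present; 1 new (0)
  "101101" → prefix "101101" already present; 0 new (none)
  "00" → 2 new (0, 0)
  "1100" → prefix "110" already present; 1 new (0)
Total nodes = 11 + 4 + 3 + 6 + 4 + 3 + 3 + 1 + 2 + 0 + 2 + 5 + 0 + 1 + 0 + 2 + 1 = 48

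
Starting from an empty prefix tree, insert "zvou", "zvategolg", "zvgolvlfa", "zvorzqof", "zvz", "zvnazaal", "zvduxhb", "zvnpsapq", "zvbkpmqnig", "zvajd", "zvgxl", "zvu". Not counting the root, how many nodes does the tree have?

53

Insert word by word; a character creates a node only if that edge doesn't already exist:
  "zvou" → 4 new (z, v, o, u)
  "zvategolg" → prefix "zv" already present; 7 new (a, t, e, g, o, l, g)
  "zvgolvlfa" → prefix "zv" already present; 7 new (g, o, l, v, l, f, a)
  "zvorzqof" → prefix "zvo" already present; 5 new (r, z, q, o, f)
  "zvz" → prefix "zv" already present; 1 new (z)
  "zvnazaal" → prefix "zv" already present; 6 new (n, a, z, a, a, l)
  "zvduxhb" → prefix "zv" already present; 5 new (d, u, x, h, b)
  "zvnpsapq" → prefix "zvn" already present; 5 new (p, s, a, p, q)
  "zvbkpmqnig" → prefix "zv" already present; 8 new (b, k, p, m, q, n, i, g)
  "zvajd" → prefix "zva" already present; 2 new (j, d)
  "zvgxl" → prefix "zvg" already present; 2 new (x, l)
  "zvu" → prefix "zv" already present; 1 new (u)
Total nodes = 4 + 7 + 7 + 5 + 1 + 6 + 5 + 5 + 8 + 2 + 2 + 1 = 53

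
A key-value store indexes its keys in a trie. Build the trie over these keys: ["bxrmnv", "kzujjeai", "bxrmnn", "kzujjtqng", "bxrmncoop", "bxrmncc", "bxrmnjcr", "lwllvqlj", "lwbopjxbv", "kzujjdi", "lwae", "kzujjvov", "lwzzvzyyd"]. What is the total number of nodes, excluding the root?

For each word, the new-node count is its length minus the longest prefix already in the trie:
  "bxrmnv" → 6 new (b, x, r, m, n, v)
  "kzujjeai" → 8 new (k, z, u, j, j, e, a, i)
  "bxrmnn" → prefix "bxrmn" already present; 1 new (n)
  "kzujjtqng" → prefix "kzujj" already present; 4 new (t, q, n, g)
  "bxrmncoop" → prefix "bxrmn" already present; 4 new (c, o, o, p)
  "bxrmncc" → prefix "bxrmnc" already present; 1 new (c)
  "bxrmnjcr" → prefix "bxrmn" already present; 3 new (j, c, r)
  "lwllvqlj" → 8 new (l, w, l, l, v, q, l, j)
  "lwbopjxbv" → prefix "lw" already present; 7 new (b, o, p, j, x, b, v)
  "kzujjdi" → prefix "kzujj" already present; 2 new (d, i)
  "lwae" → prefix "lw" already present; 2 new (a, e)
  "kzujjvov" → prefix "kzujj" already present; 3 new (v, o, v)
  "lwzzvzyyd" → prefix "lw" already present; 7 new (z, z, v, z, y, y, d)
Total nodes = 6 + 8 + 1 + 4 + 4 + 1 + 3 + 8 + 7 + 2 + 2 + 3 + 7 = 56

56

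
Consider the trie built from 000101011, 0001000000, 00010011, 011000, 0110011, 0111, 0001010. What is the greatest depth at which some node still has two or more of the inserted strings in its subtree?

7

Look for the deepest trie node that still has at least two words in its subtree.
"0001010" and "000101011" agree on "0001010" (7 characters) before diverging; nothing deeper is shared.
Longest shared-prefix length: 7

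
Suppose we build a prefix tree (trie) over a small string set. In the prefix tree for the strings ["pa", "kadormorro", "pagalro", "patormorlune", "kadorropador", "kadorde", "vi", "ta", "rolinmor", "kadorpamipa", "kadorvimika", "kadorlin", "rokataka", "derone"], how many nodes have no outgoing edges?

Leaves are exactly the stored words that no other stored word extends.
Those words: "derone", "kadorde", "kadorlin", "kadormorro", "kadorpamipa", "kadorropador", "kadorvimika", "pagalro", "patormorlune", "rokataka", "rolinmor", "ta", "vi"
Leaf count: 13

13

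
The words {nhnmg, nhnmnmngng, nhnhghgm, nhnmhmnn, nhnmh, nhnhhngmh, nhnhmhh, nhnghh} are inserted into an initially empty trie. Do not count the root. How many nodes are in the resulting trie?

Count nodes per top-level branch (shared prefixes stored once):
  'n'-branch (nhnghh, nhnhghgm, nhnhhngmh, nhnhmhh, nhnmg, nhnmh, nhnmhmnn, nhnmnmngng): 31 nodes
Sum: 31

31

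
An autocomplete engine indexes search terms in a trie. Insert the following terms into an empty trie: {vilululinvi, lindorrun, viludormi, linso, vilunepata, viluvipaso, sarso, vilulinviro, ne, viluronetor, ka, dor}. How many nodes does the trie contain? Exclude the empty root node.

For each word, the new-node count is its length minus the longest prefix already in the trie:
  "vilululinvi" → 11 new (v, i, l, u, l, u, l, i, n, v, i)
  "lindorrun" → 9 new (l, i, n, d, o, r, r, u, n)
  "viludormi" → prefix "vilu" already present; 5 new (d, o, r, m, i)
  "linso" → prefix "lin" already present; 2 new (s, o)
  "vilunepata" → prefix "vilu" already present; 6 new (n, e, p, a, t, a)
  "viluvipaso" → prefix "vilu" already present; 6 new (v, i, p, a, s, o)
  "sarso" → 5 new (s, a, r, s, o)
  "vilulinviro" → prefix "vilul" already present; 6 new (i, n, v, i, r, o)
  "ne" → 2 new (n, e)
  "viluronetor" → prefix "vilu" already present; 7 new (r, o, n, e, t, o, r)
  "ka" → 2 new (k, a)
  "dor" → 3 new (d, o, r)
Total nodes = 11 + 9 + 5 + 2 + 6 + 6 + 5 + 6 + 2 + 7 + 2 + 3 = 64

64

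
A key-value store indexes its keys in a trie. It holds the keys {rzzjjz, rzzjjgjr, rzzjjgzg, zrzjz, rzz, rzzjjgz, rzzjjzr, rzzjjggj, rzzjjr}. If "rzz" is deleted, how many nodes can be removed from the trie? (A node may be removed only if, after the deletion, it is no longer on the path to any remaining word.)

0

A node on "rzz"'s path can go only if nothing else ends at it or branches off below it.
Every node on "rzz" is still needed (e.g. by "rzzjjz"), so nothing is freed.
Nodes removed: 0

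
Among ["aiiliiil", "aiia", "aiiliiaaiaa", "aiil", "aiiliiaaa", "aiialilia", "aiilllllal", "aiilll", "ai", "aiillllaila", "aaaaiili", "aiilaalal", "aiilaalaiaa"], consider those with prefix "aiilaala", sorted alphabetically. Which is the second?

aiilaalal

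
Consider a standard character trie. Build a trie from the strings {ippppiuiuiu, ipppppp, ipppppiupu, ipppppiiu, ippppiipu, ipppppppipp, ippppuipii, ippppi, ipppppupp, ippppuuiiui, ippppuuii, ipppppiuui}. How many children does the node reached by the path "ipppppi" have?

Follow the path "ipppppi" to its node, then look at its outgoing edges.
Distinct next characters after "ipppppi": i, u.
That node has 2 child edges.

2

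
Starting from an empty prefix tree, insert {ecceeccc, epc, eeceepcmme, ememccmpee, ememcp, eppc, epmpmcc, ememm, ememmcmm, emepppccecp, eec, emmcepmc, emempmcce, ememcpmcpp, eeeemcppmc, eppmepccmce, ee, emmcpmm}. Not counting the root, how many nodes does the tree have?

Count nodes per top-level branch (shared prefixes stored once):
  'e'-branch (ecceeccc, ee, eec, eeceepcmme, eeeemcppmc, ememccmpee, ememcp, ememcpmcpp, ememm, ememmcmm, emempmcce, emepppccecp, emmcepmc, emmcpmm, epc, epmpmcc, eppc, eppmepccmce): 82 nodes
Sum: 82

82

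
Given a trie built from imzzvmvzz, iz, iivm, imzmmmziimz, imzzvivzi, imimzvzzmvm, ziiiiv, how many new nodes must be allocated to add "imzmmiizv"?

4

The longest prefix of "imzmmiizv" already in the trie is "imzmm" (length 5).
So 9 − 5 = 4 new nodes.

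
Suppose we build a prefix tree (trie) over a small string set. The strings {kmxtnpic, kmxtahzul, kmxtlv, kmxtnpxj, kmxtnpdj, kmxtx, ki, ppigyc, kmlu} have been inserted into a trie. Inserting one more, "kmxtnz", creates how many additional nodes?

1

Walking "kmxtnz" from the root, the first 5 characters ("kmxtn") follow existing edges; "z" is the first miss.
So 6 − 5 = 1 new nodes.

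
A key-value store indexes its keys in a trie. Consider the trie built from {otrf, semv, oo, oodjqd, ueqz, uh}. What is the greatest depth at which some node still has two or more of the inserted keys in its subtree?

2

Equivalently: take the maximum, over all pairs, of their longest common prefix length.
e.g. "oo" and "oodjqd" share the prefix "oo" of length 2; no pair shares a longer one.
Longest shared-prefix length: 2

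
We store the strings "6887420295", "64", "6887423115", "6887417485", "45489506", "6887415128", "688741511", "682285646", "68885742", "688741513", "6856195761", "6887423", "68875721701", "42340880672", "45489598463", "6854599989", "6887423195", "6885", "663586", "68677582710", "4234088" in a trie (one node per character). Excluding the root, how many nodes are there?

For each word, the new-node count is its length minus the longest prefix already in the trie:
  "6887420295" → 10 new (6, 8, 8, 7, 4, 2, 0, 2, 9, 5)
  "64" → prefix "6" already present; 1 new (4)
  "6887423115" → prefix "688742" already present; 4 new (3, 1, 1, 5)
  "6887417485" → prefix "68874" already present; 5 new (1, 7, 4, 8, 5)
  "45489506" → 8 new (4, 5, 4, 8, 9, 5, 0, 6)
  "6887415128" → prefix "688741" already present; 4 new (5, 1, 2, 8)
  "688741511" → prefix "68874151" already present; 1 new (1)
  "682285646" → prefix "68" already present; 7 new (2, 2, 8, 5, 6, 4, 6)
  "68885742" → prefix "688" already present; 5 new (8, 5, 7, 4, 2)
  "688741513" → prefix "68874151" already present; 1 new (3)
  "6856195761" → prefix "68" already present; 8 new (5, 6, 1, 9, 5, 7, 6, 1)
  "6887423" → prefix "6887423" already present; 0 new (none)
  "68875721701" → prefix "6887" already present; 7 new (5, 7, 2, 1, 7, 0, 1)
  "42340880672" → prefix "4" already present; 10 new (2, 3, 4, 0, 8, 8, 0, 6, 7, 2)
  "45489598463" → prefix "454895" already present; 5 new (9, 8, 4, 6, 3)
  "6854599989" → prefix "685" already present; 7 new (4, 5, 9, 9, 9, 8, 9)
  "6887423195" → prefix "68874231" already present; 2 new (9, 5)
  "6885" → prefix "688" already present; 1 new (5)
  "663586" → prefix "6" already present; 5 new (6, 3, 5, 8, 6)
  "68677582710" → prefix "68" already present; 9 new (6, 7, 7, 5, 8, 2, 7, 1, 0)
  "4234088" → prefix "4234088" already present; 0 new (none)
Total nodes = 10 + 1 + 4 + 5 + 8 + 4 + 1 + 7 + 5 + 1 + 8 + 0 + 7 + 10 + 5 + 7 + 2 + 1 + 5 + 9 + 0 = 100

100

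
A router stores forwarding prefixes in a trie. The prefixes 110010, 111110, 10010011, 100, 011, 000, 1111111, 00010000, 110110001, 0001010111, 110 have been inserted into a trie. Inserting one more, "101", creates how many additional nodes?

The longest prefix of "101" already in the trie is "10" (length 2).
Each of the 1 remaining characters creates one node.

1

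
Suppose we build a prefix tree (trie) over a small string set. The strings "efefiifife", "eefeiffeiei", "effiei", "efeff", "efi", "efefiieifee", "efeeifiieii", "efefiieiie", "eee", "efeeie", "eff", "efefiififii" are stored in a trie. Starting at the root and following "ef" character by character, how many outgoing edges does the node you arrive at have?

3

Walk "ef" from the root, arriving at one node.
Distinct next characters after "ef": e, f, i.
That node has 3 child edges.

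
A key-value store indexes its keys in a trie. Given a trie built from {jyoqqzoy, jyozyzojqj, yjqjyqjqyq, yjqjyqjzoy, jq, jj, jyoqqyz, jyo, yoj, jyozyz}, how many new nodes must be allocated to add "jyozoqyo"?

4

The longest prefix of "jyozoqyo" already in the trie is "jyoz" (length 4).
Each of the 4 remaining characters creates one node.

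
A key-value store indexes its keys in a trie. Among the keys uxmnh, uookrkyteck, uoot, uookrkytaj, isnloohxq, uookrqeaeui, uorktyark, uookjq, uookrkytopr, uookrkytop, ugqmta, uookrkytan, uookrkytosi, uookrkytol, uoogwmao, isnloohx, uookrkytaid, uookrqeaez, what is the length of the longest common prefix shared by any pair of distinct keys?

10

The deepest shared node is where two words last agree before diverging.
"uookrkytop" and "uookrkytopr" agree on "uookrkytop" (10 characters) before diverging; nothing deeper is shared.
Longest shared-prefix length: 10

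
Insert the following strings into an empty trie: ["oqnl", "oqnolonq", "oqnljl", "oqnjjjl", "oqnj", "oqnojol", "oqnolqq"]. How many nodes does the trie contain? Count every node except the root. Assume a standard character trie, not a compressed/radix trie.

Insert word by word; a character creates a node only if that edge doesn't already exist:
  "oqnl" → 4 new (o, q, n, l)
  "oqnolonq" → prefix "oqn" already present; 5 new (o, l, o, n, q)
  "oqnljl" → prefix "oqnl" already present; 2 new (j, l)
  "oqnjjjl" → prefix "oqn" already present; 4 new (j, j, j, l)
  "oqnj" → prefix "oqnj" already present; 0 new (none)
  "oqnojol" → prefix "oqno" already present; 3 new (j, o, l)
  "oqnolqq" → prefix "oqnol" already present; 2 new (q, q)
Total nodes = 4 + 5 + 2 + 4 + 0 + 3 + 2 = 20

20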